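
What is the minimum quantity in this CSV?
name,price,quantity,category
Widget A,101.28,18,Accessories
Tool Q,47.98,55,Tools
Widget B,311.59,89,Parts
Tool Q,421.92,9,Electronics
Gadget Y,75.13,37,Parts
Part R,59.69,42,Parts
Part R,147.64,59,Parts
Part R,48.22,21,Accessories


Computing minimum quantity:
Values: [18, 55, 89, 9, 37, 42, 59, 21]
Min = 9

9


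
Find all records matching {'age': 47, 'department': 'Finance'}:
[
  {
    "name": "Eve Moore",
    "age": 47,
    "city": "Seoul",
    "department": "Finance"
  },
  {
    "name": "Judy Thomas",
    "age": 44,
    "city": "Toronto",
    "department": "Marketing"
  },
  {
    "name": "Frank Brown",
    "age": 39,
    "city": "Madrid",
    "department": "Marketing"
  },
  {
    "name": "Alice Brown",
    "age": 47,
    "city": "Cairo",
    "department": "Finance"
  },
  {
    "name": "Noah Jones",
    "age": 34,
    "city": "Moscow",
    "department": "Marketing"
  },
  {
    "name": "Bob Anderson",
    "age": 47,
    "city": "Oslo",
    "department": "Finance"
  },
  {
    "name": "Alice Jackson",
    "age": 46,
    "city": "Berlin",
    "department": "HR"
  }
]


Search criteria: {'age': 47, 'department': 'Finance'}

Checking 7 records:
  Eve Moore: {age: 47, department: Finance} <-- MATCH
  Judy Thomas: {age: 44, department: Marketing}
  Frank Brown: {age: 39, department: Marketing}
  Alice Brown: {age: 47, department: Finance} <-- MATCH
  Noah Jones: {age: 34, department: Marketing}
  Bob Anderson: {age: 47, department: Finance} <-- MATCH
  Alice Jackson: {age: 46, department: HR}

Matches: ["Eve Moore", "Alice Brown", "Bob Anderson"]

["Eve Moore", "Alice Brown", "Bob Anderson"]


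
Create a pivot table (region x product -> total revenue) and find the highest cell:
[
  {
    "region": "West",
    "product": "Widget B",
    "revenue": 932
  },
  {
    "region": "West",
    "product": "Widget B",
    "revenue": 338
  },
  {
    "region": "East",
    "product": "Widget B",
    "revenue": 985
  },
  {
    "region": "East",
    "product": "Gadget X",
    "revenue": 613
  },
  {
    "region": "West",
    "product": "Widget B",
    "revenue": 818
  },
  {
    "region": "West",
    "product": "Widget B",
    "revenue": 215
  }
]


Pivot: region (rows) x product (columns) -> total revenue

     Gadget X      Widget B    
East           613           985  
West             0          2303  

Highest: West / Widget B = $2303

West / Widget B = $2303


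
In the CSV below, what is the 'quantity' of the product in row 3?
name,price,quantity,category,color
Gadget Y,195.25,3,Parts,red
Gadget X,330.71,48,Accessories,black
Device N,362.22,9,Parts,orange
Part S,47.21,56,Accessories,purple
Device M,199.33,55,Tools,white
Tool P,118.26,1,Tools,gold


Query: Row 3 ('Device N'), column 'quantity'
Value: 9

9


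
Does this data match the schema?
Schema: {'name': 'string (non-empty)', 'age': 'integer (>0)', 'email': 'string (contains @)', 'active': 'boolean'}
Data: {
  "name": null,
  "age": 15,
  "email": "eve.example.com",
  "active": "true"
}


Validating each field against schema:
  name: FAIL (null is not a string)
  age: OK (positive integer)
  email: FAIL ("eve.example.com" does not contain @)
  active: FAIL ("true" is not a boolean)

Result: INVALID (3 errors: name, email, active)

INVALID (3 errors: name, email, active)


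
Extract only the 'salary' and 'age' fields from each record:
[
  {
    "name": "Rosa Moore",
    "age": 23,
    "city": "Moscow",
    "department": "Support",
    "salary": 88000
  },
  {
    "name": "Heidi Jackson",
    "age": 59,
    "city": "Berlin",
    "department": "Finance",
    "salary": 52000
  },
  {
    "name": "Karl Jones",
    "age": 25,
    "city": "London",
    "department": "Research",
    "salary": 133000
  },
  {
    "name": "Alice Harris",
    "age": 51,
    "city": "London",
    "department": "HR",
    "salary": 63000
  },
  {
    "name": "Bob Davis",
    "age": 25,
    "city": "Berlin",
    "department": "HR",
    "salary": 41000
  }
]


Original: 5 records with fields: name, age, city, department, salary
Keep: ['salary', 'age']
Drop: ['name', 'city', 'department']
Result: 5 records, 2 fields each

[
  {
    "salary": 88000,
    "age": 23
  },
  {
    "salary": 52000,
    "age": 59
  },
  {
    "salary": 133000,
    "age": 25
  },
  {
    "salary": 63000,
    "age": 51
  },
  {
    "salary": 41000,
    "age": 25
  }
]


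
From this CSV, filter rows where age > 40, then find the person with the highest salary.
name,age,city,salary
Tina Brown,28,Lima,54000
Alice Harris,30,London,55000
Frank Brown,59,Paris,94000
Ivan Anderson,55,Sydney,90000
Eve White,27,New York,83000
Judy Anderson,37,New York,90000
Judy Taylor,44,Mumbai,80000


Filter: age > 40
Sort by: salary (descending)

Filtered records (3):
  Frank Brown, age 59, salary $94000
  Ivan Anderson, age 55, salary $90000
  Judy Taylor, age 44, salary $80000

Highest salary: Frank Brown ($94000)

Frank Brown


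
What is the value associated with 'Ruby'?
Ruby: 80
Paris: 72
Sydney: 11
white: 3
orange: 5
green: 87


Looking up key 'Ruby'
Value: 80

80


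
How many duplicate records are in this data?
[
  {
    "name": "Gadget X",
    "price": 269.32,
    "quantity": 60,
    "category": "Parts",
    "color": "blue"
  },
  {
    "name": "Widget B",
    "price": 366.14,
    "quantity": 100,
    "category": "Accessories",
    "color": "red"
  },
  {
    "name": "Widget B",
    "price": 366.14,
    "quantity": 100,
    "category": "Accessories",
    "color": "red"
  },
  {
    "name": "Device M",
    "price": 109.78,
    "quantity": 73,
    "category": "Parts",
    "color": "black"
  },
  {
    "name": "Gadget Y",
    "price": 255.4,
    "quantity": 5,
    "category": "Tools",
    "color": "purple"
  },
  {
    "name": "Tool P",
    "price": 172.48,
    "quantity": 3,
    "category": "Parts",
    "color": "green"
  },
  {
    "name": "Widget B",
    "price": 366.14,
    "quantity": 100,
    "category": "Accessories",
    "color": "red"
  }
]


Checking 7 records for duplicates:

  Row 1: Gadget X ($269.32, qty 60)
  Row 2: Widget B ($366.14, qty 100)
  Row 3: Widget B ($366.14, qty 100) <-- DUPLICATE
  Row 4: Device M ($109.78, qty 73)
  Row 5: Gadget Y ($255.4, qty 5)
  Row 6: Tool P ($172.48, qty 3)
  Row 7: Widget B ($366.14, qty 100) <-- DUPLICATE

Duplicates found: 2
Unique records: 5

2 duplicates, 5 unique


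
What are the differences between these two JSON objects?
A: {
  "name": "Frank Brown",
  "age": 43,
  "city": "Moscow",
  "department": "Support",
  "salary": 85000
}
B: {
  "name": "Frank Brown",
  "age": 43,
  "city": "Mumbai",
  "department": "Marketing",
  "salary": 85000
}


Comparing each field (in key order):
  name: same
  age: same
  city: DIFFERENT
  department: DIFFERENT
  salary: same
Differences:
  city: Moscow -> Mumbai
  department: Support -> Marketing

2 field(s) changed

2 changes: city, department


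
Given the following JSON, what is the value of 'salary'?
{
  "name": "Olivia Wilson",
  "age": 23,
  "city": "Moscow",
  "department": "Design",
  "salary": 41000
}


Looking up field 'salary'
Value: 41000

41000


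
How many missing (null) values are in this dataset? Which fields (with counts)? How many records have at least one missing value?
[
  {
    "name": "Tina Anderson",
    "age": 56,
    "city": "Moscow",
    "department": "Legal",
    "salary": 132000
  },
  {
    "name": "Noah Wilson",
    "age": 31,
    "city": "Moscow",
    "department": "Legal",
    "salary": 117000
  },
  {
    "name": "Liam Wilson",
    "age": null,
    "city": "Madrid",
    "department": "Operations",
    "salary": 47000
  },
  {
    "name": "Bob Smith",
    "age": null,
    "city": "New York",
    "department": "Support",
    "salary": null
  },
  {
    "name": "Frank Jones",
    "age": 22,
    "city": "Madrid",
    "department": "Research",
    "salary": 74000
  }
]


Checking for missing (null) values in 5 records:

  Tina Anderson: complete
  Noah Wilson: complete
  Liam Wilson: age
  Bob Smith: age, salary
  Frank Jones: complete

Per field:
  name: 0 missing
  age: 2 missing
  city: 0 missing
  department: 0 missing
  salary: 1 missing

Total missing values: 3
Records with any missing: 2

3 missing values (age: 2, salary: 1); 2 incomplete records


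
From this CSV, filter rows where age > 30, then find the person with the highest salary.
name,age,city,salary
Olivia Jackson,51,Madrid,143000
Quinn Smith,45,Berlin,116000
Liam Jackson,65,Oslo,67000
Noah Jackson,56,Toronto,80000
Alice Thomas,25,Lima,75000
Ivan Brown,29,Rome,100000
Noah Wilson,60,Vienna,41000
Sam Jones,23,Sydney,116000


Filter: age > 30
Sort by: salary (descending)

Filtered records (5):
  Olivia Jackson, age 51, salary $143000
  Quinn Smith, age 45, salary $116000
  Noah Jackson, age 56, salary $80000
  Liam Jackson, age 65, salary $67000
  Noah Wilson, age 60, salary $41000

Highest salary: Olivia Jackson ($143000)

Olivia Jackson


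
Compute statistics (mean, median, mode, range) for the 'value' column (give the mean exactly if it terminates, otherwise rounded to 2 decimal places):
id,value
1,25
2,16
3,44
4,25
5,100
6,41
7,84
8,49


Data: [25, 16, 44, 25, 100, 41, 84, 49]
Count: 8
Sum: 384
Mean: 384/8 = 48
Sorted: [16, 25, 25, 41, 44, 49, 84, 100]
Median: 42.5
Mode: 25 (2 times)
Range: 100 - 16 = 84
Min: 16, Max: 100

mean=48, median=42.5, mode=25, range=84


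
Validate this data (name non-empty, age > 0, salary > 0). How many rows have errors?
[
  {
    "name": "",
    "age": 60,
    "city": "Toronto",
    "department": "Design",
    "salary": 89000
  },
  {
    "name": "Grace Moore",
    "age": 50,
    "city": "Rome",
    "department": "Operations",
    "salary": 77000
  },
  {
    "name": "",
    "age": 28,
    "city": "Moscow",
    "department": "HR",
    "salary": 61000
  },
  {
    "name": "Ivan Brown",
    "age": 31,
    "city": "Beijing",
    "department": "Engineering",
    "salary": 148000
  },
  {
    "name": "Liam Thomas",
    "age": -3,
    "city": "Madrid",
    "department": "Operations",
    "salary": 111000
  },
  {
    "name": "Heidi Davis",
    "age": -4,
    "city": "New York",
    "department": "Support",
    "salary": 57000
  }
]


Validating 6 records:
Rules: name non-empty, age > 0, salary > 0

  Row 1 (???): empty name
  Row 2 (Grace Moore): OK
  Row 3 (???): empty name
  Row 4 (Ivan Brown): OK
  Row 5 (Liam Thomas): negative age: -3
  Row 6 (Heidi Davis): negative age: -4

Total errors: 4

4 errors


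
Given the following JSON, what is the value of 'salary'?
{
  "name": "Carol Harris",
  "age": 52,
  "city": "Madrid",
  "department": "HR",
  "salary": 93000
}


Looking up field 'salary'
Value: 93000

93000


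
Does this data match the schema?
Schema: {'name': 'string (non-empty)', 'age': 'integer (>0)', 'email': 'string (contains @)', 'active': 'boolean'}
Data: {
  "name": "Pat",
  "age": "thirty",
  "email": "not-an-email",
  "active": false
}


Validating each field against schema:
  name: OK (non-empty string)
  age: FAIL ("thirty" is not an integer)
  email: FAIL ("not-an-email" does not contain @)
  active: OK (boolean)

Result: INVALID (2 errors: age, email)

INVALID (2 errors: age, email)


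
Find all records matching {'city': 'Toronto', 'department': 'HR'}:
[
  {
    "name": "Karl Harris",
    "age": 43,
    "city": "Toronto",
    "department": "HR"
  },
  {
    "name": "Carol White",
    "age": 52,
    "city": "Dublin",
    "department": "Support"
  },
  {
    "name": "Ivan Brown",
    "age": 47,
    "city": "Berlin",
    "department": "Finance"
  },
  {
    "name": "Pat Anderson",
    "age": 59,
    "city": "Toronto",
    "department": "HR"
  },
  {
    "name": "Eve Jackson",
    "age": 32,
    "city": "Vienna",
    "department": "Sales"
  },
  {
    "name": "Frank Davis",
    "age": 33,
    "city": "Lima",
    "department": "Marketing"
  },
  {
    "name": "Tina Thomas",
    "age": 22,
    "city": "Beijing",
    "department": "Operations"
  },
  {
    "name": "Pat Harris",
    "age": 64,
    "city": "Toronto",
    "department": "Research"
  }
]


Search criteria: {'city': 'Toronto', 'department': 'HR'}

Checking 8 records:
  Karl Harris: {city: Toronto, department: HR} <-- MATCH
  Carol White: {city: Dublin, department: Support}
  Ivan Brown: {city: Berlin, department: Finance}
  Pat Anderson: {city: Toronto, department: HR} <-- MATCH
  Eve Jackson: {city: Vienna, department: Sales}
  Frank Davis: {city: Lima, department: Marketing}
  Tina Thomas: {city: Beijing, department: Operations}
  Pat Harris: {city: Toronto, department: Research}

Matches: ["Karl Harris", "Pat Anderson"]

["Karl Harris", "Pat Anderson"]


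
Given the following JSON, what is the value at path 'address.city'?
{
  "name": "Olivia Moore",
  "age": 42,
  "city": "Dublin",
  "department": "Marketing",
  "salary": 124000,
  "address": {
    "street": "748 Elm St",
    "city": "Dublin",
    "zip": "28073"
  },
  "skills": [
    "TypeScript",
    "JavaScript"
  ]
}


Query: address.city
Path: address -> city
Value: Dublin

Dublin


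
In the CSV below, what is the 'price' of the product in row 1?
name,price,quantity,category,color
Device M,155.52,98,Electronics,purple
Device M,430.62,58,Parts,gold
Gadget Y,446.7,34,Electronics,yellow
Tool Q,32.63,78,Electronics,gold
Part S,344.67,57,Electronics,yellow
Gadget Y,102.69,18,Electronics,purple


Query: Row 1 ('Device M'), column 'price'
Value: 155.52

155.52


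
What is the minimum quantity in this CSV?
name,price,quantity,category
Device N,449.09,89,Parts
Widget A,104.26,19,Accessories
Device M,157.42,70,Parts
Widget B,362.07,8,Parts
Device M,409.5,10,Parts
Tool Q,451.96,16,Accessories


Computing minimum quantity:
Values: [89, 19, 70, 8, 10, 16]
Min = 8

8


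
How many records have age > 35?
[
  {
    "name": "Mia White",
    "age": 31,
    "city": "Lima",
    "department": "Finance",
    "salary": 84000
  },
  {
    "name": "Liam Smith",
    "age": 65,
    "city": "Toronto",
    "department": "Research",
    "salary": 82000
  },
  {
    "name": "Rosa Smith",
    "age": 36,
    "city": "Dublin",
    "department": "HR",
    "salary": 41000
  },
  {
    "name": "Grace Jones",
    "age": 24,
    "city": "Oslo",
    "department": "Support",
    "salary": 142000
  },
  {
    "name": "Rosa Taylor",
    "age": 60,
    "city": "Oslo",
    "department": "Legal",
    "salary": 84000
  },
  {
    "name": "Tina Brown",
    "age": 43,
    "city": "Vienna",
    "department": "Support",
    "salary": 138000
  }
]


Data: 6 records
Condition: age > 35

Checking each record:
  Mia White: 31
  Liam Smith: 65 MATCH
  Rosa Smith: 36 MATCH
  Grace Jones: 24
  Rosa Taylor: 60 MATCH
  Tina Brown: 43 MATCH

Count: 4

4


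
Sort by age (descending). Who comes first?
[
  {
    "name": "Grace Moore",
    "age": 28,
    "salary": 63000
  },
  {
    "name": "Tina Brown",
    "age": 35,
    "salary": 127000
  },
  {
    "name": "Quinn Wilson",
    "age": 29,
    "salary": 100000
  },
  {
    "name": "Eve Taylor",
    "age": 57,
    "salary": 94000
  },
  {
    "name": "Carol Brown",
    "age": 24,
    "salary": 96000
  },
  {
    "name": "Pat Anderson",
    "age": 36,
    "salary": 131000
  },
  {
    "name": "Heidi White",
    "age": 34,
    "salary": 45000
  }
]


Sort by: age (descending)

Sorted order:
  1. Eve Taylor (age = 57)
  2. Pat Anderson (age = 36)
  3. Tina Brown (age = 35)
  4. Heidi White (age = 34)
  5. Quinn Wilson (age = 29)
  6. Grace Moore (age = 28)
  7. Carol Brown (age = 24)

First: Eve Taylor

Eve Taylor


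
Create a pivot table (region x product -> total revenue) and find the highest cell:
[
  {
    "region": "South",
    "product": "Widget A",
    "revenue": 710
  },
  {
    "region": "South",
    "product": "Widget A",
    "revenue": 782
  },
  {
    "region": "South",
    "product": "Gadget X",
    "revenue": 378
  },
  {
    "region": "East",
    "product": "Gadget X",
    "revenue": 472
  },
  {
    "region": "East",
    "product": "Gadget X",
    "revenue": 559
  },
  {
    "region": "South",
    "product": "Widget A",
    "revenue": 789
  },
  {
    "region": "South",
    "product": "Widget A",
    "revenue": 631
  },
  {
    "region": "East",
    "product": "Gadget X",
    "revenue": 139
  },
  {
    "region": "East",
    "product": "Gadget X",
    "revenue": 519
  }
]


Pivot: region (rows) x product (columns) -> total revenue

     Gadget X      Widget A    
East          1689             0  
South          378          2912  

Highest: South / Widget A = $2912

South / Widget A = $2912


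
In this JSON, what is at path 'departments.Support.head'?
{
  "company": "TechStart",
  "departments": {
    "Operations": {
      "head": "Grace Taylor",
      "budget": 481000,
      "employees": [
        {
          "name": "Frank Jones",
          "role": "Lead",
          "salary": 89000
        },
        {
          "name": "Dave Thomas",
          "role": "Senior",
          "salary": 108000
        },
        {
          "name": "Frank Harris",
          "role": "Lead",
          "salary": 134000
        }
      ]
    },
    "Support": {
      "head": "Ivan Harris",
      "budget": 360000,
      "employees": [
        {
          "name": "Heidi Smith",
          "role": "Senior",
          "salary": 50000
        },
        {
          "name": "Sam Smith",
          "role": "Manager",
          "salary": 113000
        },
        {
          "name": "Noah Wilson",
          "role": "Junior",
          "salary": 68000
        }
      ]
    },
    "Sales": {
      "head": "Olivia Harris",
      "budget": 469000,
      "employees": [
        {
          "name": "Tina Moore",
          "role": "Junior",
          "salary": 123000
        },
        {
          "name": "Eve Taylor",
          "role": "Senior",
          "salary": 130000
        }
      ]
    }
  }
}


Path: departments.Support.head

Navigate:
  -> departments
  -> Support
  -> head = 'Ivan Harris'

Ivan Harris


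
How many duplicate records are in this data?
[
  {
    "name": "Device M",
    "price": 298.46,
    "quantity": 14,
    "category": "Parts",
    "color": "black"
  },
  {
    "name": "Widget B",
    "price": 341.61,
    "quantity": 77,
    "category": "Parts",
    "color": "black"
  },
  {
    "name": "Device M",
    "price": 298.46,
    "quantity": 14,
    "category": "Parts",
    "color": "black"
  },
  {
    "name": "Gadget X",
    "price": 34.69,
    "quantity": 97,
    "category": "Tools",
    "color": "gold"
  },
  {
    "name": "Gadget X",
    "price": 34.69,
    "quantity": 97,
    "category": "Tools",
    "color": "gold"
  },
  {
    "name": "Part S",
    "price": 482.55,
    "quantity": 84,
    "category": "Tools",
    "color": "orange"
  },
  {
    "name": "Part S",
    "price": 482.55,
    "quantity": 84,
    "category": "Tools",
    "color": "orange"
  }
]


Checking 7 records for duplicates:

  Row 1: Device M ($298.46, qty 14)
  Row 2: Widget B ($341.61, qty 77)
  Row 3: Device M ($298.46, qty 14) <-- DUPLICATE
  Row 4: Gadget X ($34.69, qty 97)
  Row 5: Gadget X ($34.69, qty 97) <-- DUPLICATE
  Row 6: Part S ($482.55, qty 84)
  Row 7: Part S ($482.55, qty 84) <-- DUPLICATE

Duplicates found: 3
Unique records: 4

3 duplicates, 4 unique


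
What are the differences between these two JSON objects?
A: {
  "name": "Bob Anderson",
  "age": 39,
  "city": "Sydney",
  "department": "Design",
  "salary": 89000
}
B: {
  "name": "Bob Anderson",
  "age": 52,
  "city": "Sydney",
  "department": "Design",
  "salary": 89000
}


Comparing each field (in key order):
  name: same
  age: DIFFERENT
  city: same
  department: same
  salary: same
Differences:
  age: 39 -> 52

1 field(s) changed

1 change: age


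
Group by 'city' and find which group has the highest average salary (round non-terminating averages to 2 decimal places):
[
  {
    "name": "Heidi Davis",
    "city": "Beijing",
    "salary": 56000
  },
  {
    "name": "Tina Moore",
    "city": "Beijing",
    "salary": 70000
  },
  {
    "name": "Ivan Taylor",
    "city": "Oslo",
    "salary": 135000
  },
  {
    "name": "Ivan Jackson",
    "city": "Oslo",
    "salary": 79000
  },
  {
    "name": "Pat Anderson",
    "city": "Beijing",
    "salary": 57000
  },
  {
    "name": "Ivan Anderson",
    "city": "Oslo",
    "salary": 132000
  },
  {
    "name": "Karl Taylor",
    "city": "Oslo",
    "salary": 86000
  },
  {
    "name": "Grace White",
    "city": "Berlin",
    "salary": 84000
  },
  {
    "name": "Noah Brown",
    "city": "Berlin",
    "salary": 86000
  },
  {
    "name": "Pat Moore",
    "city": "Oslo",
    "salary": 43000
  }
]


Group by: city

Groups:
  Beijing: 3 people, avg salary = 183000/3 = $61000
  Berlin: 2 people, avg salary = 170000/2 = $85000
  Oslo: 5 people, avg salary = 475000/5 = $95000

Highest average salary: Oslo ($95000)

Oslo ($95000)


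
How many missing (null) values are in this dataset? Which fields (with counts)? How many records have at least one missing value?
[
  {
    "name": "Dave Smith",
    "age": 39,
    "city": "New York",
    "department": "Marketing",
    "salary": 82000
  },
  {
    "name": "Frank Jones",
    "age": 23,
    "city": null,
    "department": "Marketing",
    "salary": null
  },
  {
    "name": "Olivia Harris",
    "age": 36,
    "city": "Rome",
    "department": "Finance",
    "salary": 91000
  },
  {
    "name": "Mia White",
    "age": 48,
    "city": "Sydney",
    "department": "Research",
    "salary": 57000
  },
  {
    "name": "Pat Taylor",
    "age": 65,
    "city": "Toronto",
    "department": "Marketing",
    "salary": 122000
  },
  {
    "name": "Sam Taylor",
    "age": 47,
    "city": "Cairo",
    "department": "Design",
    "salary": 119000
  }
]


Checking for missing (null) values in 6 records:

  Dave Smith: complete
  Frank Jones: city, salary
  Olivia Harris: complete
  Mia White: complete
  Pat Taylor: complete
  Sam Taylor: complete

Per field:
  name: 0 missing
  age: 0 missing
  city: 1 missing
  department: 0 missing
  salary: 1 missing

Total missing values: 2
Records with any missing: 1

2 missing values (city: 1, salary: 1); 1 incomplete records


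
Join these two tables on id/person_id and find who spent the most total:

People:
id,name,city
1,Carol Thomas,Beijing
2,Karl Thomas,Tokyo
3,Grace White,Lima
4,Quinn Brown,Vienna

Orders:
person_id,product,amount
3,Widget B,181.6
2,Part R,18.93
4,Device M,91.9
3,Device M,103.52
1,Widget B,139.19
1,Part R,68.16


Join on: people.id = orders.person_id

Joined rows:
  Grace White (Lima) bought Widget B for $181.6
  Karl Thomas (Tokyo) bought Part R for $18.93
  Quinn Brown (Vienna) bought Device M for $91.9
  Grace White (Lima) bought Device M for $103.52
  Carol Thomas (Beijing) bought Widget B for $139.19
  Carol Thomas (Beijing) bought Part R for $68.16

Total per person:
  Grace White: $285.12
  Carol Thomas: $207.35
  Quinn Brown: $91.90
  Karl Thomas: $18.93

Top spender: Grace White ($285.12)

Grace White ($285.12)


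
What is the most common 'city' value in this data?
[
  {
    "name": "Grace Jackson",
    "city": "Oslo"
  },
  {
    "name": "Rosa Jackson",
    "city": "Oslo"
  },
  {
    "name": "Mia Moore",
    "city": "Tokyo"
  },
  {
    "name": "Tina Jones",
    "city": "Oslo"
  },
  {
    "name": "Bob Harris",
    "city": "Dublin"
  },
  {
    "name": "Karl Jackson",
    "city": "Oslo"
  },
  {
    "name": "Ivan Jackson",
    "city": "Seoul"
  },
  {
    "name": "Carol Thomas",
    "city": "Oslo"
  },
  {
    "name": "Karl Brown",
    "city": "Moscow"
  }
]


Counting 'city' values across 9 records:

  Oslo: 5 #####
  Tokyo: 1 #
  Dublin: 1 #
  Seoul: 1 #
  Moscow: 1 #

Most common: Oslo (5 times)

Oslo (5 times)


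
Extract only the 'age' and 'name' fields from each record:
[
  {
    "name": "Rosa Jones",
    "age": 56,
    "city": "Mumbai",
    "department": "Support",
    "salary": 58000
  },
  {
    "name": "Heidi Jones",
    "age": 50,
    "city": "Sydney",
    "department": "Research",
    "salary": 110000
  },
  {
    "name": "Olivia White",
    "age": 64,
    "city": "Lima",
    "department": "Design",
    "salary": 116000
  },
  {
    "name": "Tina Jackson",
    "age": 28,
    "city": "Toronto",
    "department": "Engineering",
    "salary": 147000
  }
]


Original: 4 records with fields: name, age, city, department, salary
Keep: ['age', 'name']
Drop: ['city', 'department', 'salary']
Result: 4 records, 2 fields each

[
  {
    "age": 56,
    "name": "Rosa Jones"
  },
  {
    "age": 50,
    "name": "Heidi Jones"
  },
  {
    "age": 64,
    "name": "Olivia White"
  },
  {
    "age": 28,
    "name": "Tina Jackson"
  }
]


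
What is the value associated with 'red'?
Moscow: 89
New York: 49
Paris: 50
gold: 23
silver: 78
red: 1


Looking up key 'red'
Value: 1

1


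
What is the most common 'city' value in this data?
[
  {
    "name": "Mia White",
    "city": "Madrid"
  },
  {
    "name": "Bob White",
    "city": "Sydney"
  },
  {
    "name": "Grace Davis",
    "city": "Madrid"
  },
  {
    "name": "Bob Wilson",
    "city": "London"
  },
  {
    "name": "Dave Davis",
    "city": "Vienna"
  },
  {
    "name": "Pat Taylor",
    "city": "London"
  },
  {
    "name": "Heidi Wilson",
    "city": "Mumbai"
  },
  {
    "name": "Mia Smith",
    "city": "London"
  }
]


Counting 'city' values across 8 records:

  London: 3 ###
  Madrid: 2 ##
  Sydney: 1 #
  Vienna: 1 #
  Mumbai: 1 #

Most common: London (3 times)

London (3 times)


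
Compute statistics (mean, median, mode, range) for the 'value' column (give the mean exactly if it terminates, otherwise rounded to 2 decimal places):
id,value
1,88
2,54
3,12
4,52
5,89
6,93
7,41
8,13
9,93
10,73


Data: [88, 54, 12, 52, 89, 93, 41, 13, 93, 73]
Count: 10
Sum: 608
Mean: 608/10 = 60.8
Sorted: [12, 13, 41, 52, 54, 73, 88, 89, 93, 93]
Median: 63.5
Mode: 93 (2 times)
Range: 93 - 12 = 81
Min: 12, Max: 93

mean=60.8, median=63.5, mode=93, range=81


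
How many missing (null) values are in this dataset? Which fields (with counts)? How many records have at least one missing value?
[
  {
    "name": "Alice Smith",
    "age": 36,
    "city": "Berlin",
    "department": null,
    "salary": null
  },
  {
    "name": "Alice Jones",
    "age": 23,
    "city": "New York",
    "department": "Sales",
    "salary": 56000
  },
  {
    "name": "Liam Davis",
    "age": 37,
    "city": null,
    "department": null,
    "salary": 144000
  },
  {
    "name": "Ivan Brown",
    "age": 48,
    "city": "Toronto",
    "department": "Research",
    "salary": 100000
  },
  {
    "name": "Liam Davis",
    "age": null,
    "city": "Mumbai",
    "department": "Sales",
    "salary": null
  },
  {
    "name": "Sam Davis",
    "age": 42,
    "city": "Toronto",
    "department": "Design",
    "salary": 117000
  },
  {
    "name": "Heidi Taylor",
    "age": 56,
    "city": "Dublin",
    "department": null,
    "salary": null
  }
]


Checking for missing (null) values in 7 records:

  Alice Smith: department, salary
  Alice Jones: complete
  Liam Davis: city, department
  Ivan Brown: complete
  Liam Davis: age, salary
  Sam Davis: complete
  Heidi Taylor: department, salary

Per field:
  name: 0 missing
  age: 1 missing
  city: 1 missing
  department: 3 missing
  salary: 3 missing

Total missing values: 8
Records with any missing: 4

8 missing values (age: 1, city: 1, department: 3, salary: 3); 4 incomplete records


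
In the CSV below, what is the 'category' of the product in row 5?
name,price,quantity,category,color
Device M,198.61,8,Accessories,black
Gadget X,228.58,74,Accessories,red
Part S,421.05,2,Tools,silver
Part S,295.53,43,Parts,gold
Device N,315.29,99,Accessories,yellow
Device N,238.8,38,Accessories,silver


Query: Row 5 ('Device N'), column 'category'
Value: Accessories

Accessories


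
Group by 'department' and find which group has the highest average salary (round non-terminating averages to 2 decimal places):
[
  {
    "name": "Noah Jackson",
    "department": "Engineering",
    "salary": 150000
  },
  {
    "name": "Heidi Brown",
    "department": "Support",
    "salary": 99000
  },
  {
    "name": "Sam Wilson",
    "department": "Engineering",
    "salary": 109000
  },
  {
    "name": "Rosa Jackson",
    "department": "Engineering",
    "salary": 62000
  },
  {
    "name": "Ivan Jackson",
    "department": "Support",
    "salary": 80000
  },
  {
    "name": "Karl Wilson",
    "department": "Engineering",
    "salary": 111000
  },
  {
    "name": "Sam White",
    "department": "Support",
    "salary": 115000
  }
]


Group by: department

Groups:
  Engineering: 4 people, avg salary = 432000/4 = $108000
  Support: 3 people, avg salary = 294000/3 = $98000

Highest average salary: Engineering ($108000)

Engineering ($108000)


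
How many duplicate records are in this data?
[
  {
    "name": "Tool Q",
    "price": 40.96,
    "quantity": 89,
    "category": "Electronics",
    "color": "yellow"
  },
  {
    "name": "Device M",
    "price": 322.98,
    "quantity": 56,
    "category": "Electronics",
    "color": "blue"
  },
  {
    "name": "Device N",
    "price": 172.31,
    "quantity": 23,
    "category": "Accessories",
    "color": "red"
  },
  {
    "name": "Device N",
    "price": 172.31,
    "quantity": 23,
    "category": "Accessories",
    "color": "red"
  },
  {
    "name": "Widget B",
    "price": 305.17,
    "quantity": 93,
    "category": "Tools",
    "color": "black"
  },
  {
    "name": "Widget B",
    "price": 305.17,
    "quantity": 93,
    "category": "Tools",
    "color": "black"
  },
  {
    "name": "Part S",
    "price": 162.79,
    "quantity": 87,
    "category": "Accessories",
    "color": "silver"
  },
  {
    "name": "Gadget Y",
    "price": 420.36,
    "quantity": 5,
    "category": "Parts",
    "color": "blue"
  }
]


Checking 8 records for duplicates:

  Row 1: Tool Q ($40.96, qty 89)
  Row 2: Device M ($322.98, qty 56)
  Row 3: Device N ($172.31, qty 23)
  Row 4: Device N ($172.31, qty 23) <-- DUPLICATE
  Row 5: Widget B ($305.17, qty 93)
  Row 6: Widget B ($305.17, qty 93) <-- DUPLICATE
  Row 7: Part S ($162.79, qty 87)
  Row 8: Gadget Y ($420.36, qty 5)

Duplicates found: 2
Unique records: 6

2 duplicates, 6 unique


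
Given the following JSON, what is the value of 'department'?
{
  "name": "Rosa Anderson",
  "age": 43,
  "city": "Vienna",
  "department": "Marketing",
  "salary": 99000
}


Looking up field 'department'
Value: Marketing

Marketing


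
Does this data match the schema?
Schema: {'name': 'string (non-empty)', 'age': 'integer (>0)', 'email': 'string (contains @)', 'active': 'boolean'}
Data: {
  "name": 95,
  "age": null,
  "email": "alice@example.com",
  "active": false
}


Validating each field against schema:
  name: FAIL (95 is not a string)
  age: FAIL (null is not an integer)
  email: OK (string with @)
  active: OK (boolean)

Result: INVALID (2 errors: name, age)

INVALID (2 errors: name, age)


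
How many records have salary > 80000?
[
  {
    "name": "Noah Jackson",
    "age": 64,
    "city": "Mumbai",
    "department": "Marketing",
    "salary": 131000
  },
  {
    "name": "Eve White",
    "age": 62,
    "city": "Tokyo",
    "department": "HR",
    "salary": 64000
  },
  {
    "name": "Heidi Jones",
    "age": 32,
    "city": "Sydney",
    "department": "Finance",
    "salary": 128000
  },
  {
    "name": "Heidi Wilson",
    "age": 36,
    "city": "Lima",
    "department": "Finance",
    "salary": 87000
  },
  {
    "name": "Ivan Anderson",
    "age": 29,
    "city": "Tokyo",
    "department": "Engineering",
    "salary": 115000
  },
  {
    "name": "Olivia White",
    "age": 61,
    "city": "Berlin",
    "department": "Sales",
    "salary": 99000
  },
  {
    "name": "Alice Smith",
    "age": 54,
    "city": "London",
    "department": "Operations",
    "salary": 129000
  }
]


Data: 7 records
Condition: salary > 80000

Checking each record:
  Noah Jackson: 131000 MATCH
  Eve White: 64000
  Heidi Jones: 128000 MATCH
  Heidi Wilson: 87000 MATCH
  Ivan Anderson: 115000 MATCH
  Olivia White: 99000 MATCH
  Alice Smith: 129000 MATCH

Count: 6

6


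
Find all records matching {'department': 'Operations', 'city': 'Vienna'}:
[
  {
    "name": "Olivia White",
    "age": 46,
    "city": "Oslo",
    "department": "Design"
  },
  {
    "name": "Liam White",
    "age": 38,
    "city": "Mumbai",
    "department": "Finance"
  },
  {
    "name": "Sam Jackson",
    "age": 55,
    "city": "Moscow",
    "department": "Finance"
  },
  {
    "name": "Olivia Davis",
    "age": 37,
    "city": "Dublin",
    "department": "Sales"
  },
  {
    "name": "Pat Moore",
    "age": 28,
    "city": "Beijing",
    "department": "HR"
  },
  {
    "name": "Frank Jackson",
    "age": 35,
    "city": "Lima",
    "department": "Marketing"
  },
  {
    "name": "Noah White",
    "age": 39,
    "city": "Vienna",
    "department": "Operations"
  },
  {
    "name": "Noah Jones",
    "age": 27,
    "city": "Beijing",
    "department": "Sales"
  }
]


Search criteria: {'department': 'Operations', 'city': 'Vienna'}

Checking 8 records:
  Olivia White: {department: Design, city: Oslo}
  Liam White: {department: Finance, city: Mumbai}
  Sam Jackson: {department: Finance, city: Moscow}
  Olivia Davis: {department: Sales, city: Dublin}
  Pat Moore: {department: HR, city: Beijing}
  Frank Jackson: {department: Marketing, city: Lima}
  Noah White: {department: Operations, city: Vienna} <-- MATCH
  Noah Jones: {department: Sales, city: Beijing}

Matches: ["Noah White"]

["Noah White"]


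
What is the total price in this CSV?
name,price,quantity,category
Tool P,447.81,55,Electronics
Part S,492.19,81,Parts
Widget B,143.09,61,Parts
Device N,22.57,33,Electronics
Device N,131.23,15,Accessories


Computing total price:
Values: [447.81, 492.19, 143.09, 22.57, 131.23]
Sum = 1236.89

1236.89


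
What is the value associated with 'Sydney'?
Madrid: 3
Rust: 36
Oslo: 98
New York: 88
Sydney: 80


Looking up key 'Sydney'
Value: 80

80


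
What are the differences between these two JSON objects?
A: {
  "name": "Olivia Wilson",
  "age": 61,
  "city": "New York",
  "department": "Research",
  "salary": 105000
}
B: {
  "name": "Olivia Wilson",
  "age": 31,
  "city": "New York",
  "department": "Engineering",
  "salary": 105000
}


Comparing each field (in key order):
  name: same
  age: DIFFERENT
  city: same
  department: DIFFERENT
  salary: same
Differences:
  age: 61 -> 31
  department: Research -> Engineering

2 field(s) changed

2 changes: age, department


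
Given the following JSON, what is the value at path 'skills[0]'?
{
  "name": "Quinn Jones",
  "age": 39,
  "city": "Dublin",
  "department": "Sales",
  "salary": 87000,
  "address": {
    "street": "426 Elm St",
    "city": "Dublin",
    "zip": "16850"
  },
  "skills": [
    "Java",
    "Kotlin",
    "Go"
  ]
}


Query: skills[0]
Path: skills -> first element
Value: Java

Java


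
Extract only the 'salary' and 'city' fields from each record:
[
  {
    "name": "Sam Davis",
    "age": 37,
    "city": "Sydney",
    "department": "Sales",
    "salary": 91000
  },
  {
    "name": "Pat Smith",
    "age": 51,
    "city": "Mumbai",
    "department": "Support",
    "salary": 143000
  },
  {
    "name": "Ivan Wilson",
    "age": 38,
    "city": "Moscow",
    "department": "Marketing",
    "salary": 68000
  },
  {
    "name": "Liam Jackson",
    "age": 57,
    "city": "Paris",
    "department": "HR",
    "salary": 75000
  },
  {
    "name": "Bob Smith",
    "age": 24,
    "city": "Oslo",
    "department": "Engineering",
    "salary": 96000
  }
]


Original: 5 records with fields: name, age, city, department, salary
Keep: ['salary', 'city']
Drop: ['name', 'age', 'department']
Result: 5 records, 2 fields each

[
  {
    "salary": 91000,
    "city": "Sydney"
  },
  {
    "salary": 143000,
    "city": "Mumbai"
  },
  {
    "salary": 68000,
    "city": "Moscow"
  },
  {
    "salary": 75000,
    "city": "Paris"
  },
  {
    "salary": 96000,
    "city": "Oslo"
  }
]


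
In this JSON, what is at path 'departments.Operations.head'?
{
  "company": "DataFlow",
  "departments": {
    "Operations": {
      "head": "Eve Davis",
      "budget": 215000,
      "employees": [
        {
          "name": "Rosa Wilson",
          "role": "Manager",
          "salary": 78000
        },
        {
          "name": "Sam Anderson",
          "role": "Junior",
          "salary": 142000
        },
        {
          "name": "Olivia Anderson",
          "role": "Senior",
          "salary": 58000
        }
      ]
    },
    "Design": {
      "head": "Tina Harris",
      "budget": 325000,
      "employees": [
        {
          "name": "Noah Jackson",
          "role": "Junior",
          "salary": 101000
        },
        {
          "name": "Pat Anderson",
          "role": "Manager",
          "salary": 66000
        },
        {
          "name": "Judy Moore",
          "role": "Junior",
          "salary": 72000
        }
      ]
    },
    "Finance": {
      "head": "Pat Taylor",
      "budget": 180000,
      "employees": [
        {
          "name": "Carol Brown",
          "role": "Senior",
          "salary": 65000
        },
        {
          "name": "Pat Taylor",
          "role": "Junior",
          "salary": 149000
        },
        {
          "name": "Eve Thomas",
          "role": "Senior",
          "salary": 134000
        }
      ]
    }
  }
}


Path: departments.Operations.head

Navigate:
  -> departments
  -> Operations
  -> head = 'Eve Davis'

Eve Davis


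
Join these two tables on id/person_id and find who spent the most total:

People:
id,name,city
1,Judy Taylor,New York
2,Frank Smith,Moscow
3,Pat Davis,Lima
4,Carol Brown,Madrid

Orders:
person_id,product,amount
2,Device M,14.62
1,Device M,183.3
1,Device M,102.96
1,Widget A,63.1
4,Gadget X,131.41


Join on: people.id = orders.person_id

Joined rows:
  Frank Smith (Moscow) bought Device M for $14.62
  Judy Taylor (New York) bought Device M for $183.3
  Judy Taylor (New York) bought Device M for $102.96
  Judy Taylor (New York) bought Widget A for $63.1
  Carol Brown (Madrid) bought Gadget X for $131.41

Total per person:
  Judy Taylor: $349.36
  Carol Brown: $131.41
  Frank Smith: $14.62

Top spender: Judy Taylor ($349.36)

Judy Taylor ($349.36)


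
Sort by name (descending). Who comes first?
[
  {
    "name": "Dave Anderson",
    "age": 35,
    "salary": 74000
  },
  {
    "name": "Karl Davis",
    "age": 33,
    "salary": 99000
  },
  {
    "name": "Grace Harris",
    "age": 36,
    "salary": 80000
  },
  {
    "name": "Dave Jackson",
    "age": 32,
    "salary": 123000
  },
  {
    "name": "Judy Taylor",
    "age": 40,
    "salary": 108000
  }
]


Sort by: name (descending)

Sorted order:
  1. Karl Davis (name = Karl Davis)
  2. Judy Taylor (name = Judy Taylor)
  3. Grace Harris (name = Grace Harris)
  4. Dave Jackson (name = Dave Jackson)
  5. Dave Anderson (name = Dave Anderson)

First: Karl Davis

Karl Davis


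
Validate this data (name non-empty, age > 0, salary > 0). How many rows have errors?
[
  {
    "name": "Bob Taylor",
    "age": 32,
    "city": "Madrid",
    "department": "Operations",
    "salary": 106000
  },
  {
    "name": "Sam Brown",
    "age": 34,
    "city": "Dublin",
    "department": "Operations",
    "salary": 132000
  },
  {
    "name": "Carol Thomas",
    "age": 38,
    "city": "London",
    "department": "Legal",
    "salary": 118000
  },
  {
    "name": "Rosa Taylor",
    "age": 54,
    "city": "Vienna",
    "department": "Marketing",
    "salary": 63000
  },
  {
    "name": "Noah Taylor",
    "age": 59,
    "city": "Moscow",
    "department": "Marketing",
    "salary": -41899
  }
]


Validating 5 records:
Rules: name non-empty, age > 0, salary > 0

  Row 1 (Bob Taylor): OK
  Row 2 (Sam Brown): OK
  Row 3 (Carol Thomas): OK
  Row 4 (Rosa Taylor): OK
  Row 5 (Noah Taylor): negative salary: -41899

Total errors: 1

1 errors


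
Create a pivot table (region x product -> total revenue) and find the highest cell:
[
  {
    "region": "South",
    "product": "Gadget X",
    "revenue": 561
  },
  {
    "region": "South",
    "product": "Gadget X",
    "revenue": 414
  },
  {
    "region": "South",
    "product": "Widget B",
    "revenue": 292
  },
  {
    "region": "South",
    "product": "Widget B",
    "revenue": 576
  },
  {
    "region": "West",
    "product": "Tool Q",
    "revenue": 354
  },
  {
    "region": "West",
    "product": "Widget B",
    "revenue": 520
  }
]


Pivot: region (rows) x product (columns) -> total revenue

     Gadget X      Tool Q        Widget B    
South          975             0           868  
West             0           354           520  

Highest: South / Gadget X = $975

South / Gadget X = $975
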